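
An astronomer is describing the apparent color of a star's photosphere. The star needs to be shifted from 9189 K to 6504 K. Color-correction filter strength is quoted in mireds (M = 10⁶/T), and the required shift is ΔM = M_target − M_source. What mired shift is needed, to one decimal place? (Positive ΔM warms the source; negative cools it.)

+44.9 mireds

M_source = 10⁶/9189 = 108.826; M_target = 10⁶/6504 = 153.752.
ΔM = 153.752 − 108.826 = 44.926 → +44.9 mireds, a warming shift.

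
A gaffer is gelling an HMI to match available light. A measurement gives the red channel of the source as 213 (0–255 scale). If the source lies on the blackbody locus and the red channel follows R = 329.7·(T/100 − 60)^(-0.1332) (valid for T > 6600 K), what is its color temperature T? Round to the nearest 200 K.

8600 K

(t − 60)^(-0.1332) = 213/329.7 = 0.64604.
t − 60 = 0.64604^(1/-0.1332) = 0.64604^(-7.508) = 26.575, so t = 86.575.
T = 100·t = 8657 K → 8600 K to the nearest 200 K.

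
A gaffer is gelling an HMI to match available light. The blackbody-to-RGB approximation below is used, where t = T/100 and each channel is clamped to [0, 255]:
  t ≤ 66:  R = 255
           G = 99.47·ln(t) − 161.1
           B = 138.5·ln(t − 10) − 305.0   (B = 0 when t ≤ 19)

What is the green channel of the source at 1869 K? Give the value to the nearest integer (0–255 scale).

t = 1869/100 = 18.69; the t ≤ 66 branch applies.
G = 99.47·ln 18.69 − 161.1 = 99.47·2.9280 − 161.1 = 130.147.
Rounded: 130.

130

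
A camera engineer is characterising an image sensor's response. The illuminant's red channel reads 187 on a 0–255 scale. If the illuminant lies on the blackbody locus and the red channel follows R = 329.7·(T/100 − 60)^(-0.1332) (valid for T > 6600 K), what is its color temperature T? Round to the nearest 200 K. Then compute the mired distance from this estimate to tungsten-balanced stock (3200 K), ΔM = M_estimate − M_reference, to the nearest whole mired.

(t − 60)^(-0.1332) = 187/329.7 = 0.56718.
t − 60 = 0.56718^(1/-0.1332) = 0.56718^(-7.508) = 70.620, so t = 130.620.
T = 100·t = 13062 K → 13000 K to the nearest 200 K.
M_estimate = 10⁶/13000 = 76.92; M_reference = 10⁶/3200 = 312.50.
ΔM = 76.92 − 312.50 = -235.58 → -236 mireds.

-236 mireds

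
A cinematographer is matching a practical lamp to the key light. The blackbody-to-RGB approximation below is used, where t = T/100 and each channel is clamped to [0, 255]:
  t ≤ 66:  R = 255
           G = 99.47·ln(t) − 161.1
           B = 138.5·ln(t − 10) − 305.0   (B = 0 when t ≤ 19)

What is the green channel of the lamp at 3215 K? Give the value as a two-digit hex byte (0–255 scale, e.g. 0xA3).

t = 3215/100 = 32.15; the t ≤ 66 branch applies.
G = 99.47·ln 32.15 − 161.1 = 99.47·3.4704 − 161.1 = 184.102.
Rounded: 184; in hex, 0xB8.

0xB8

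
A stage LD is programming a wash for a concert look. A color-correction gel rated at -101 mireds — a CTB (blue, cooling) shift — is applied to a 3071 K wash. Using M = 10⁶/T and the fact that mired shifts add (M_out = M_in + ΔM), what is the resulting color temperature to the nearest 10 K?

4450 K

M_in = 10⁶/3071 = 325.63 mireds.
M_out = 325.63 + (-101) = 224.63 mireds.
T_out = 10⁶/224.63 = 4451.8 K → 4450 K.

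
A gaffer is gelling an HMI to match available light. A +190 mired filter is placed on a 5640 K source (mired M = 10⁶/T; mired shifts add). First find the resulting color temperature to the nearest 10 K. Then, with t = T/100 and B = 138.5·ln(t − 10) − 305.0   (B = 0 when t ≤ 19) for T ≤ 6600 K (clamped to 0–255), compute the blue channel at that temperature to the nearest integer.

89

M_in = 10⁶/5640 = 177.30; M_out = 177.30 + (+190) = 367.30.
T_out = 10⁶/367.30 = 2722.5 K → 2720 K; t = 27.2.
B = 138.5·ln(27.2 − 10) − 305.0 = 138.5·ln 17.2 − 305.0 = 138.5·2.8449 − 305.0 = 89.020.
Rounded: 89.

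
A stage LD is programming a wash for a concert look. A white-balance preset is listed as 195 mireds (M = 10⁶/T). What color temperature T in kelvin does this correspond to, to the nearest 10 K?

5130 K

T = 10⁶ / 195 = 5128.21 K → 5130 K.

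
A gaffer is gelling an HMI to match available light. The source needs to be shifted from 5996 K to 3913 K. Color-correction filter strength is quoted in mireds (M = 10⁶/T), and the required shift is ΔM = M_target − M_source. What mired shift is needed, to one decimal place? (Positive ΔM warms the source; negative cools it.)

M_source = 10⁶/5996 = 166.778; M_target = 10⁶/3913 = 255.558.
ΔM = 255.558 − 166.778 = 88.781 → +88.8 mireds, a warming shift.

+88.8 mireds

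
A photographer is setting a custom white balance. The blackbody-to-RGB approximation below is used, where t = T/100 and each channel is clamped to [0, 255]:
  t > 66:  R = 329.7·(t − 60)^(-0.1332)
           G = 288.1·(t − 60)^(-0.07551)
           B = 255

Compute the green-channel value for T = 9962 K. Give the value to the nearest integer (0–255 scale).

t = 9962/100 = 99.62; the t > 66 branch applies.
G = 288.1·(99.62 − 60)^(-0.07551) = 288.1·39.62^(-0.07551) = 288.1·0.75743 = 218.215.
Rounded: 218.

218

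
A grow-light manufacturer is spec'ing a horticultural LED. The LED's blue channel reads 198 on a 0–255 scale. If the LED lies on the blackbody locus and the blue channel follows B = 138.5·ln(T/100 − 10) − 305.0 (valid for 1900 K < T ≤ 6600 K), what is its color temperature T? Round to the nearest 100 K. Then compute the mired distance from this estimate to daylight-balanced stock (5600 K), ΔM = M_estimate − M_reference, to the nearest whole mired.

+30 mireds

ln(t − 10) = (198 + 305.0) / 138.5 = 3.6318.
t − 10 = e^3.6318 = 37.780, so t = 47.780.
T = 100·t = 4778 K → 4800 K to the nearest 100 K.
M_estimate = 10⁶/4800 = 208.33; M_reference = 10⁶/5600 = 178.57.
ΔM = 208.33 − 178.57 = 29.76 → +30 mireds.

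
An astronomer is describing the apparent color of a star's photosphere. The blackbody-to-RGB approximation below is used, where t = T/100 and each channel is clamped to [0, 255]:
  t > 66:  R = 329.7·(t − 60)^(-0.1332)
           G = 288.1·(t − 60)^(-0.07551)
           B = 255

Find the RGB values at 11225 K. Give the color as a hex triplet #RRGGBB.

#C3D6FF

t = 11225/100 = 112.25; the t > 66 branch applies.
R = 329.7·(112.25 − 60)^(-0.1332) = 329.7·52.25^(-0.1332) = 329.7·0.59041 = 194.657.
G = 288.1·(112.25 − 60)^(-0.07551) = 288.1·52.25^(-0.07551) = 288.1·0.74177 = 213.703.
B = 255 by definition for t > 66.
Rounded: (195, 214, 255).
In hex: #C3D6FF.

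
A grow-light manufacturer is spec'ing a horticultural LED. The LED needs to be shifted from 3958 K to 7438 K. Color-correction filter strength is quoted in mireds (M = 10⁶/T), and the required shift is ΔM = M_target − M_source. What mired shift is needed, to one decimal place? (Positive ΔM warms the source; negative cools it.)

M_source = 10⁶/3958 = 252.653; M_target = 10⁶/7438 = 134.445.
ΔM = 134.445 − 252.653 = -118.208 → -118.2 mireds, a cooling shift.

-118.2 mireds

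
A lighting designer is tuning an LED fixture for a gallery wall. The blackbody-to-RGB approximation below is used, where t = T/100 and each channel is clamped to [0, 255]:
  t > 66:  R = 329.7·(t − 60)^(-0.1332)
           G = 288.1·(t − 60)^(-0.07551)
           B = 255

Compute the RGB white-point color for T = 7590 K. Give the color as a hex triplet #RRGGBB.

t = 7590/100 = 75.9; the t > 66 branch applies.
R = 329.7·(75.9 − 60)^(-0.1332) = 329.7·15.9^(-0.1332) = 329.7·0.69179 = 228.083.
G = 288.1·(75.9 − 60)^(-0.07551) = 288.1·15.9^(-0.07551) = 288.1·0.81149 = 233.790.
B = 255 by definition for t > 66.
Rounded: (228, 234, 255).
In hex: #E4EAFF.

#E4EAFF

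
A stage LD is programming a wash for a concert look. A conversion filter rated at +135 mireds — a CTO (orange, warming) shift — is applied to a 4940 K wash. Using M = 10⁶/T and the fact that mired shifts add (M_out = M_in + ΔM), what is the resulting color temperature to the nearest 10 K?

2960 K

M_in = 10⁶/4940 = 202.43 mireds.
M_out = 202.43 + (+135) = 337.43 mireds.
T_out = 10⁶/337.43 = 2963.6 K → 2960 K.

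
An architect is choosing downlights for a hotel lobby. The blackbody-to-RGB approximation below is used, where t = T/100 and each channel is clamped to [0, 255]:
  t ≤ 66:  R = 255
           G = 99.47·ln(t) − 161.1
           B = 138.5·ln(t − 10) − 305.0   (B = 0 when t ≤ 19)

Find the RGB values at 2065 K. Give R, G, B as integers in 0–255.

t = 2065/100 = 20.65; the t ≤ 66 branch applies.
R = 255 by definition for t ≤ 66.
G = 99.47·ln 20.65 − 161.1 = 99.47·3.0277 − 161.1 = 140.067.
B = 138.5·ln(20.65 − 10) − 305.0 = 138.5·ln 10.65 − 305.0 = 138.5·2.3656 − 305.0 = 22.630.
Rounded: (255, 140, 23).

R=255, G=140, B=23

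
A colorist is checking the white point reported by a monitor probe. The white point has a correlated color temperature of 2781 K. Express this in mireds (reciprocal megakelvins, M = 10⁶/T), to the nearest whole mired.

M = 10⁶ / 2781 = 359.583 → 360 mireds.

360 mireds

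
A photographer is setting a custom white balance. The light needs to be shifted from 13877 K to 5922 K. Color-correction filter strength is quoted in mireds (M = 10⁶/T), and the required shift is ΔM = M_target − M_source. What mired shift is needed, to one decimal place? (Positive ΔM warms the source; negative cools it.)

+96.8 mireds

M_source = 10⁶/13877 = 72.062; M_target = 10⁶/5922 = 168.862.
ΔM = 168.862 − 72.062 = 96.800 → +96.8 mireds, a warming shift.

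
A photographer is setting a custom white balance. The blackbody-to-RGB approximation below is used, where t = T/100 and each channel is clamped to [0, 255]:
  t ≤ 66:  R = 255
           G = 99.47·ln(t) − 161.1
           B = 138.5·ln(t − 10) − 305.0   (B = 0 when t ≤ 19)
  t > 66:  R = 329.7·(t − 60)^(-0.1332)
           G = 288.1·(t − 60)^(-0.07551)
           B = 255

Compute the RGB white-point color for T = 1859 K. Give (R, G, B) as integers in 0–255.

t = 1859/100 = 18.59; the t ≤ 66 branch applies.
R = 255 by definition for t ≤ 66.
G = 99.47·ln 18.59 − 161.1 = 99.47·2.9226 − 161.1 = 129.613.
t = 18.59 ≤ 19, so B = 0.
Rounded: (255, 130, 0).

(255, 130, 0)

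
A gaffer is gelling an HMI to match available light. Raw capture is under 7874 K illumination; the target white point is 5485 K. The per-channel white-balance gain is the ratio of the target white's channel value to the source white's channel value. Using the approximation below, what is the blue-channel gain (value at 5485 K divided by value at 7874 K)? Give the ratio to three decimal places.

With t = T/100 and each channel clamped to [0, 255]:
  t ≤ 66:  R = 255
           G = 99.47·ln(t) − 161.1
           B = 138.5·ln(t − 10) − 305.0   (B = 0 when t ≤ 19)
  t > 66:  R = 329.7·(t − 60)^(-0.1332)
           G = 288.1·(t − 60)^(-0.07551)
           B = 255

0.870

At 7874 K (t = 78.74):
  B = 255 by definition for t > 66.
At 5485 K (t = 54.85):
  B = 138.5·ln(54.85 − 10) − 305.0 = 138.5·ln 44.85 − 305.0 = 138.5·3.8033 − 305.0 = 221.760.
Gain = 221.760 / 255.000 = 0.8696 → 0.870.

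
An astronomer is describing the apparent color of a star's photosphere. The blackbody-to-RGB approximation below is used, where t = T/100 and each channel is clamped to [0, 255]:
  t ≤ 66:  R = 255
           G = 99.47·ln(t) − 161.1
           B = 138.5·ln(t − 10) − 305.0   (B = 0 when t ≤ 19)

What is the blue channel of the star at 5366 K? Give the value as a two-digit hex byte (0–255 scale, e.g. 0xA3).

0xDA

t = 5366/100 = 53.66; the t ≤ 66 branch applies.
B = 138.5·ln(53.66 − 10) − 305.0 = 138.5·ln 43.66 − 305.0 = 138.5·3.7764 − 305.0 = 218.036.
Rounded: 218; in hex, 0xDA.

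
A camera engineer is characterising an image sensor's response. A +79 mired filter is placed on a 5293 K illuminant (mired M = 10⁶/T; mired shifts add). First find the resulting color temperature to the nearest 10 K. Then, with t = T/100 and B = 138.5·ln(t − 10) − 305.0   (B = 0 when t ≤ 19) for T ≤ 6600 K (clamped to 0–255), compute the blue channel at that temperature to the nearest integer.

153

M_in = 10⁶/5293 = 188.93; M_out = 188.93 + (+79) = 267.93.
T_out = 10⁶/267.93 = 3732.3 K → 3730 K; t = 37.3.
B = 138.5·ln(37.3 − 10) − 305.0 = 138.5·ln 27.3 − 305.0 = 138.5·3.3069 − 305.0 = 153.004.
Rounded: 153.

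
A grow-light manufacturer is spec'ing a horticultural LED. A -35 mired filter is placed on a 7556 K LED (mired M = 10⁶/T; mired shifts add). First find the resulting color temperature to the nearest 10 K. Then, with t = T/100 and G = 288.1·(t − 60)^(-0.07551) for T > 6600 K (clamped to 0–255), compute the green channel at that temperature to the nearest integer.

217

M_in = 10⁶/7556 = 132.35; M_out = 132.35 + (-35) = 97.35.
T_out = 10⁶/97.35 = 10272.7 K → 10270 K; t = 102.7.
G = 288.1·(102.7 − 60)^(-0.07551) = 288.1·42.7^(-0.07551) = 288.1·0.75316 = 216.985.
Rounded: 217.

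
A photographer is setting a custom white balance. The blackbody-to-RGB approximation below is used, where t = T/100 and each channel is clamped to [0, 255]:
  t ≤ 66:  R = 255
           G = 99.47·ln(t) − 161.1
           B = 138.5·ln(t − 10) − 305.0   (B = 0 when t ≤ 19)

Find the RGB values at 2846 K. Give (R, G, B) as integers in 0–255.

(255, 172, 99)

t = 2846/100 = 28.46; the t ≤ 66 branch applies.
R = 255 by definition for t ≤ 66.
G = 99.47·ln 28.46 − 161.1 = 99.47·3.3485 − 161.1 = 171.975.
B = 138.5·ln(28.46 − 10) − 305.0 = 138.5·ln 18.46 − 305.0 = 138.5·2.9156 − 305.0 = 98.811.
Rounded: (255, 172, 99).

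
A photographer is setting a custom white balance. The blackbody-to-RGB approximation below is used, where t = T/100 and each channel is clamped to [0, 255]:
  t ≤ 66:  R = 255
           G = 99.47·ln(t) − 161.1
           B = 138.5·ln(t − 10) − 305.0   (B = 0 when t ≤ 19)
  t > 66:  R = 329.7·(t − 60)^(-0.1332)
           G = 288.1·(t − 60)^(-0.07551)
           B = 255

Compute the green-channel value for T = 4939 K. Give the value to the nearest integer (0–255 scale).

t = 4939/100 = 49.39; the t ≤ 66 branch applies.
G = 99.47·ln 49.39 − 161.1 = 99.47·3.8997 − 161.1 = 226.808.
Rounded: 227.

227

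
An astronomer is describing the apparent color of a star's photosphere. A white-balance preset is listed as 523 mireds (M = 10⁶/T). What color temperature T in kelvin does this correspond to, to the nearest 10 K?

1910 K

T = 10⁶ / 523 = 1912.05 K → 1910 K.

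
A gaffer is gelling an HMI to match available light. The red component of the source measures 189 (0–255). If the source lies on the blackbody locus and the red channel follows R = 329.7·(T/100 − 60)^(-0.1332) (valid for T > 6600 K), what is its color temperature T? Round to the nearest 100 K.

(t − 60)^(-0.1332) = 189/329.7 = 0.57325.
t − 60 = 0.57325^(1/-0.1332) = 0.57325^(-7.508) = 65.199, so t = 125.199.
T = 100·t = 12520 K → 12500 K to the nearest 100 K.

12500 K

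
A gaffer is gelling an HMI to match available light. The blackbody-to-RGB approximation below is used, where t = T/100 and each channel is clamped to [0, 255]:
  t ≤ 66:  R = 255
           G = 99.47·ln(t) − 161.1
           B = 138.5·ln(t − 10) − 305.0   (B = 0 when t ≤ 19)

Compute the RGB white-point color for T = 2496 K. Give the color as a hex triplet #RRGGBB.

t = 2496/100 = 24.96; the t ≤ 66 branch applies.
R = 255 by definition for t ≤ 66.
G = 99.47·ln 24.96 − 161.1 = 99.47·3.2173 − 161.1 = 158.922.
B = 138.5·ln(24.96 − 10) − 305.0 = 138.5·ln 14.96 − 305.0 = 138.5·2.7054 − 305.0 = 69.695.
Rounded: (255, 159, 70).
In hex: #FF9F46.

#FF9F46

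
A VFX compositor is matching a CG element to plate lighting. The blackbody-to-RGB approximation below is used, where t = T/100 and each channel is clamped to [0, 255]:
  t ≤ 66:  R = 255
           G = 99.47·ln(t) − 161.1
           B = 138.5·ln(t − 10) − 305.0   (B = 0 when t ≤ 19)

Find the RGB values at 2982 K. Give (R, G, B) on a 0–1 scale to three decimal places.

(1.000, 0.693, 0.426)

t = 2982/100 = 29.82; the t ≤ 66 branch applies.
R = 255 by definition for t ≤ 66.
G = 99.47·ln 29.82 − 161.1 = 99.47·3.3952 − 161.1 = 176.618.
B = 138.5·ln(29.82 − 10) − 305.0 = 138.5·ln 19.82 − 305.0 = 138.5·2.9867 − 305.0 = 108.657.
Dividing each by 255: (1.0000, 0.6926, 0.4261) → (1.000, 0.693, 0.426).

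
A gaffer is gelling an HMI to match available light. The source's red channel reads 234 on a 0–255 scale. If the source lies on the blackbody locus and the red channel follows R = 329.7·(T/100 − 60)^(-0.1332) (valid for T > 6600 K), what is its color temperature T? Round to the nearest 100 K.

(t − 60)^(-0.1332) = 234/329.7 = 0.70974.
t − 60 = 0.70974^(1/-0.1332) = 0.70974^(-7.508) = 13.119, so t = 73.119.
T = 100·t = 7312 K → 7300 K to the nearest 100 K.

7300 K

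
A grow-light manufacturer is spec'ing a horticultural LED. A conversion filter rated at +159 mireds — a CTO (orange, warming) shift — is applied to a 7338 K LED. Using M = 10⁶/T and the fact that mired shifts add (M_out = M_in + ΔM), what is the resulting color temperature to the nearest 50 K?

M_in = 10⁶/7338 = 136.28 mireds.
M_out = 136.28 + (+159) = 295.28 mireds.
T_out = 10⁶/295.28 = 3386.7 K → 3400 K.

3400 K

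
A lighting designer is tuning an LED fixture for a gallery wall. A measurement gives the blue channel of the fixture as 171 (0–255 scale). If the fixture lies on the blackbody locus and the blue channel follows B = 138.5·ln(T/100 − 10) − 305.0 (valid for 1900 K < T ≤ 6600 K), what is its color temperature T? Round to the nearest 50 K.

4100 K

ln(t − 10) = (171 + 305.0) / 138.5 = 3.4368.
t − 10 = e^3.4368 = 31.088, so t = 41.088.
T = 100·t = 4109 K → 4100 K to the nearest 50 K.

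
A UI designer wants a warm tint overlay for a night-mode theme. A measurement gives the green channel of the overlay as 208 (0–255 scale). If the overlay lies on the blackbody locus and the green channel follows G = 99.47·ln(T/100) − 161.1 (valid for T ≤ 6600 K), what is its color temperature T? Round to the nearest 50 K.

4100 K

ln t = (208 + 161.1) / 99.47 = 3.7107.
t = e^3.7107 = 40.881.
T = 100·t = 4088 K → 4100 K to the nearest 50 K.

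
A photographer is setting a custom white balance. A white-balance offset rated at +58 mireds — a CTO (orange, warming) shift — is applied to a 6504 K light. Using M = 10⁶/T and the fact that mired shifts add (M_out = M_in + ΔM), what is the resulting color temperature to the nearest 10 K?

4720 K

M_in = 10⁶/6504 = 153.75 mireds.
M_out = 153.75 + (+58) = 211.75 mireds.
T_out = 10⁶/211.75 = 4722.5 K → 4720 K.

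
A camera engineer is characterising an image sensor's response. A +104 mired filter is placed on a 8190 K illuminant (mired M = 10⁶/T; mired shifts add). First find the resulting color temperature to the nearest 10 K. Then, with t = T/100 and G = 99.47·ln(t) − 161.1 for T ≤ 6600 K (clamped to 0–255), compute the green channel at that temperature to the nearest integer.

M_in = 10⁶/8190 = 122.10; M_out = 122.10 + (+104) = 226.10.
T_out = 10⁶/226.10 = 4422.8 K → 4420 K; t = 44.2.
G = 99.47·ln 44.2 − 161.1 = 99.47·3.7887 − 161.1 = 215.764.
Rounded: 216.

216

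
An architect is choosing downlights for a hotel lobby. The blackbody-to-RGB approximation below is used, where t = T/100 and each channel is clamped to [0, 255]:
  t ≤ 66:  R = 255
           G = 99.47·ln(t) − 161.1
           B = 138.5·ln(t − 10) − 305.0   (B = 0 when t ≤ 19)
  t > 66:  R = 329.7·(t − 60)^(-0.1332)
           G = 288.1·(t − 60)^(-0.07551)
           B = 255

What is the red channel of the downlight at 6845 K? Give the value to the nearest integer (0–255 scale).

t = 6845/100 = 68.45; the t > 66 branch applies.
R = 329.7·(68.45 − 60)^(-0.1332) = 329.7·8.45^(-0.1332) = 329.7·0.75256 = 248.120.
Rounded: 248.

248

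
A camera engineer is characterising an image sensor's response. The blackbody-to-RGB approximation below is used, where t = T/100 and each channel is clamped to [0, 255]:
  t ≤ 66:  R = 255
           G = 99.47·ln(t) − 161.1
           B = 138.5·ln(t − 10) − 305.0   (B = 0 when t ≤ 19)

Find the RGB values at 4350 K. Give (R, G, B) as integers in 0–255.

(255, 214, 181)

t = 4350/100 = 43.5; the t ≤ 66 branch applies.
R = 255 by definition for t ≤ 66.
G = 99.47·ln 43.5 − 161.1 = 99.47·3.7728 − 161.1 = 214.177.
B = 138.5·ln(43.5 − 10) − 305.0 = 138.5·ln 33.5 − 305.0 = 138.5·3.5115 − 305.0 = 181.349.
Rounded: (255, 214, 181).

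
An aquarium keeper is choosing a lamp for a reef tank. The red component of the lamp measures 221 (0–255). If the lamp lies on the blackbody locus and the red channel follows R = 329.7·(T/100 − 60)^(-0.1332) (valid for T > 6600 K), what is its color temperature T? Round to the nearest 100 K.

8000 K

(t − 60)^(-0.1332) = 221/329.7 = 0.67031.
t − 60 = 0.67031^(1/-0.1332) = 0.67031^(-7.508) = 20.149, so t = 80.149.
T = 100·t = 8015 K → 8000 K to the nearest 100 K.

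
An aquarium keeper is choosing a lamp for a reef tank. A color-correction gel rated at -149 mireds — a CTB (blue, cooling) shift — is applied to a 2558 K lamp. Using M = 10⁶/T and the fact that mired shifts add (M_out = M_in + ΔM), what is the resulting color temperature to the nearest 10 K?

4130 K

M_in = 10⁶/2558 = 390.93 mireds.
M_out = 390.93 + (-149) = 241.93 mireds.
T_out = 10⁶/241.93 = 4133.4 K → 4130 K.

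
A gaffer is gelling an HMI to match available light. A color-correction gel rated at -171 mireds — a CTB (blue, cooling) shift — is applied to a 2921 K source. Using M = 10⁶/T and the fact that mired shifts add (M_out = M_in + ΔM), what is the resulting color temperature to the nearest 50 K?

M_in = 10⁶/2921 = 342.35 mireds.
M_out = 342.35 + (-171) = 171.35 mireds.
T_out = 10⁶/171.35 = 5836.1 K → 5850 K.

5850 K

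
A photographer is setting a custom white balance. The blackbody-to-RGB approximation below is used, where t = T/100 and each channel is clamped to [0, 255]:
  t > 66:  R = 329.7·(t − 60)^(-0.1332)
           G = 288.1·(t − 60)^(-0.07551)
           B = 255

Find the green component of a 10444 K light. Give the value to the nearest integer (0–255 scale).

t = 10444/100 = 104.44; the t > 66 branch applies.
G = 288.1·(104.44 − 60)^(-0.07551) = 288.1·44.44^(-0.07551) = 288.1·0.75089 = 216.332.
Rounded: 216.

216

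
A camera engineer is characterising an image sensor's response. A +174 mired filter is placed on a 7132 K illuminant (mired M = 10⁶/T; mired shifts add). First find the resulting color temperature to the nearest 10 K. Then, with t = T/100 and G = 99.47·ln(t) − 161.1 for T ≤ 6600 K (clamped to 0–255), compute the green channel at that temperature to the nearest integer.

M_in = 10⁶/7132 = 140.21; M_out = 140.21 + (+174) = 314.21.
T_out = 10⁶/314.21 = 3182.6 K → 3180 K; t = 31.8.
G = 99.47·ln 31.8 − 161.1 = 99.47·3.4595 − 161.1 = 183.013.
Rounded: 183.

183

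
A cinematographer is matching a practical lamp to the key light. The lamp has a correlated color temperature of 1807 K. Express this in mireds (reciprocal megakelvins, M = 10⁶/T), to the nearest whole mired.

553 mireds

M = 10⁶ / 1807 = 553.403 → 553 mireds.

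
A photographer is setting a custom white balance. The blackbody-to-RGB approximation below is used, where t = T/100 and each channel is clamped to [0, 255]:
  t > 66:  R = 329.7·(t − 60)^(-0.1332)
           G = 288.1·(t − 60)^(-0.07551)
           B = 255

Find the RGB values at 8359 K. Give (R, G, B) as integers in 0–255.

t = 8359/100 = 83.59; the t > 66 branch applies.
R = 329.7·(83.59 − 60)^(-0.1332) = 329.7·23.59^(-0.1332) = 329.7·0.65638 = 216.407.
G = 288.1·(83.59 − 60)^(-0.07551) = 288.1·23.59^(-0.07551) = 288.1·0.78767 = 226.928.
B = 255 by definition for t > 66.
Rounded: (216, 227, 255).

(216, 227, 255)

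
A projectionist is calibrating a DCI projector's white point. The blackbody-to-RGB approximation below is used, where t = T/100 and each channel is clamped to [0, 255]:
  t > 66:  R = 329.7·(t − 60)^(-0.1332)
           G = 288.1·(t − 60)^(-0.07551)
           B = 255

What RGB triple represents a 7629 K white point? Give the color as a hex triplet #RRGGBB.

t = 7629/100 = 76.29; the t > 66 branch applies.
R = 329.7·(76.29 − 60)^(-0.1332) = 329.7·16.29^(-0.1332) = 329.7·0.68956 = 227.348.
G = 288.1·(76.29 − 60)^(-0.07551) = 288.1·16.29^(-0.07551) = 288.1·0.81001 = 233.363.
B = 255 by definition for t > 66.
Rounded: (227, 233, 255).
In hex: #E3E9FF.

#E3E9FF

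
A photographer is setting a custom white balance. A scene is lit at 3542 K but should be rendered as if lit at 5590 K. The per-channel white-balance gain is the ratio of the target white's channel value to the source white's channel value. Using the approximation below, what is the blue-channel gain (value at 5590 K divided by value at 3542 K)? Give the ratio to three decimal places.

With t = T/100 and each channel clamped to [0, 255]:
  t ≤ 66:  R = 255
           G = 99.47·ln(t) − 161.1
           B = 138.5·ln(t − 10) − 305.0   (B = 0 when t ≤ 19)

1.572

At 3542 K (t = 35.42):
  B = 138.5·ln(35.42 − 10) − 305.0 = 138.5·ln 25.42 − 305.0 = 138.5·3.2355 − 305.0 = 143.122.
At 5590 K (t = 55.9):
  B = 138.5·ln(55.9 − 10) − 305.0 = 138.5·ln 45.9 − 305.0 = 138.5·3.8265 − 305.0 = 224.965.
Gain = 224.965 / 143.122 = 1.5718 → 1.572.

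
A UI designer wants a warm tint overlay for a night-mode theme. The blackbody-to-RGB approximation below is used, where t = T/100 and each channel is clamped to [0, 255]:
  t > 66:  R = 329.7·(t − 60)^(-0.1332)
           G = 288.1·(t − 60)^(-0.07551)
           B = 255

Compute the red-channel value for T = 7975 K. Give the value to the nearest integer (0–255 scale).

222

t = 7975/100 = 79.75; the t > 66 branch applies.
R = 329.7·(79.75 − 60)^(-0.1332) = 329.7·19.75^(-0.1332) = 329.7·0.67209 = 221.590.
Rounded: 222.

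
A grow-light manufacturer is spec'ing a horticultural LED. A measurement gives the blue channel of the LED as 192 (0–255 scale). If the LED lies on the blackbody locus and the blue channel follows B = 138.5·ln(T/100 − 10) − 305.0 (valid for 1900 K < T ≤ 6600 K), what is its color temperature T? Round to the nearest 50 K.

ln(t − 10) = (192 + 305.0) / 138.5 = 3.5884.
t − 10 = e^3.5884 = 36.178, so t = 46.178.
T = 100·t = 4618 K → 4600 K to the nearest 50 K.

4600 K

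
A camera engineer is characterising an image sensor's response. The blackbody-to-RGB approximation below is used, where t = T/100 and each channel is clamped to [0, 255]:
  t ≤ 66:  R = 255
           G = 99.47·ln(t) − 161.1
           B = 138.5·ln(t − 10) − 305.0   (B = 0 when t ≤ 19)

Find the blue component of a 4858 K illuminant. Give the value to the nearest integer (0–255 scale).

201

t = 4858/100 = 48.58; the t ≤ 66 branch applies.
B = 138.5·ln(48.58 − 10) − 305.0 = 138.5·ln 38.58 − 305.0 = 138.5·3.6527 − 305.0 = 200.904.
Rounded: 201.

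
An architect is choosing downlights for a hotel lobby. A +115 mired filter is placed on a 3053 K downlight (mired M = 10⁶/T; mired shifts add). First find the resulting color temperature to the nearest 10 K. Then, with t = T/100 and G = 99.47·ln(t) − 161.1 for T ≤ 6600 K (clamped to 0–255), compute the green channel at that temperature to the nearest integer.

149

M_in = 10⁶/3053 = 327.55; M_out = 327.55 + (+115) = 442.55.
T_out = 10⁶/442.55 = 2259.6 K → 2260 K; t = 22.6.
G = 99.47·ln 22.6 − 161.1 = 99.47·3.1179 − 161.1 = 149.042.
Rounded: 149.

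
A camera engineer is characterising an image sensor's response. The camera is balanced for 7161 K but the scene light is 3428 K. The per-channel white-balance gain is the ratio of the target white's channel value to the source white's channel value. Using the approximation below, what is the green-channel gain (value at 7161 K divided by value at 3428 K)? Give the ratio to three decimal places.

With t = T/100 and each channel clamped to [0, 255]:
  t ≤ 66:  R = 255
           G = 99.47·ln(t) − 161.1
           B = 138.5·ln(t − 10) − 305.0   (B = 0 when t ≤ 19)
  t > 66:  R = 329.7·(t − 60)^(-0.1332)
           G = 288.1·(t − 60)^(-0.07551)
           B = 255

At 3428 K (t = 34.28):
  G = 99.47·ln 34.28 − 161.1 = 99.47·3.5346 − 161.1 = 190.483.
At 7161 K (t = 71.61):
  G = 288.1·(71.61 − 60)^(-0.07551) = 288.1·11.61^(-0.07551) = 288.1·0.83099 = 239.408.
Gain = 239.408 / 190.483 = 1.2568 → 1.257.

1.257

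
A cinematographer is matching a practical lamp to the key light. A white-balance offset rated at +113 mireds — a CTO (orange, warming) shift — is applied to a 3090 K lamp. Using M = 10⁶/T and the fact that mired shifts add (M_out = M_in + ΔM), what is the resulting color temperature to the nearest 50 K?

M_in = 10⁶/3090 = 323.62 mireds.
M_out = 323.62 + (+113) = 436.62 mireds.
T_out = 10⁶/436.62 = 2290.3 K → 2300 K.

2300 K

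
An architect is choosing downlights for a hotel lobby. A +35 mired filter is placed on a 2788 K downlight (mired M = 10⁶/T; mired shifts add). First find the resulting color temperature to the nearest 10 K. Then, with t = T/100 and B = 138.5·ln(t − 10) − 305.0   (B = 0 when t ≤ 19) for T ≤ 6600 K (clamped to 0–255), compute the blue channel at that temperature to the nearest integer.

74

M_in = 10⁶/2788 = 358.68; M_out = 358.68 + (+35) = 393.68.
T_out = 10⁶/393.68 = 2540.1 K → 2540 K; t = 25.4.
B = 138.5·ln(25.4 − 10) − 305.0 = 138.5·ln 15.4 − 305.0 = 138.5·2.7344 − 305.0 = 73.710.
Rounded: 74.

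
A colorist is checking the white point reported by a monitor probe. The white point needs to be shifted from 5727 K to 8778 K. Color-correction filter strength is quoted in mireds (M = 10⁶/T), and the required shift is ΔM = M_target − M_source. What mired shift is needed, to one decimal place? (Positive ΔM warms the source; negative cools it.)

M_source = 10⁶/5727 = 174.611; M_target = 10⁶/8778 = 113.921.
ΔM = 113.921 − 174.611 = -60.690 → -60.7 mireds, a cooling shift.

-60.7 mireds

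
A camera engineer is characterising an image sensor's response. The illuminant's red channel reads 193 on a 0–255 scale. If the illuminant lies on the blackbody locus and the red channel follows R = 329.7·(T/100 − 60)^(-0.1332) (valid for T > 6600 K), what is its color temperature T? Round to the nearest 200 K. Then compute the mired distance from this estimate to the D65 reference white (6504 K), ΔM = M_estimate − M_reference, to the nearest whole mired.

(t − 60)^(-0.1332) = 193/329.7 = 0.58538.
t − 60 = 0.58538^(1/-0.1332) = 0.58538^(-7.508) = 55.713, so t = 115.713.
T = 100·t = 11571 K → 11600 K to the nearest 200 K.
M_estimate = 10⁶/11600 = 86.21; M_reference = 10⁶/6504 = 153.75.
ΔM = 86.21 − 153.75 = -67.54 → -68 mireds.

-68 mireds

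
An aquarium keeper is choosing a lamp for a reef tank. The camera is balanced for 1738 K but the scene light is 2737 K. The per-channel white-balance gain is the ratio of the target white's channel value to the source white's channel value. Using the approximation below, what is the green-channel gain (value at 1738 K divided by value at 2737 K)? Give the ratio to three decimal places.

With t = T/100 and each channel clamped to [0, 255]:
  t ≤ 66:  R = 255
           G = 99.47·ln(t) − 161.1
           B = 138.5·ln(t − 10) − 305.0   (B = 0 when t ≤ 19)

At 2737 K (t = 27.37):
  G = 99.47·ln 27.37 − 161.1 = 99.47·3.3094 − 161.1 = 168.091.
At 1738 K (t = 17.38):
  G = 99.47·ln 17.38 − 161.1 = 99.47·2.8553 − 161.1 = 122.919.
Gain = 122.919 / 168.091 = 0.7313 → 0.731.

0.731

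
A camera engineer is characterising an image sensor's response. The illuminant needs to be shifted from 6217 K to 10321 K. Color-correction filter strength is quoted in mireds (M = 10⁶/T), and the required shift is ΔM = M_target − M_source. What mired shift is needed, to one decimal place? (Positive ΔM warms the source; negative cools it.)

M_source = 10⁶/6217 = 160.849; M_target = 10⁶/10321 = 96.890.
ΔM = 96.890 − 160.849 = -63.959 → -64.0 mireds, a cooling shift.

-64.0 mireds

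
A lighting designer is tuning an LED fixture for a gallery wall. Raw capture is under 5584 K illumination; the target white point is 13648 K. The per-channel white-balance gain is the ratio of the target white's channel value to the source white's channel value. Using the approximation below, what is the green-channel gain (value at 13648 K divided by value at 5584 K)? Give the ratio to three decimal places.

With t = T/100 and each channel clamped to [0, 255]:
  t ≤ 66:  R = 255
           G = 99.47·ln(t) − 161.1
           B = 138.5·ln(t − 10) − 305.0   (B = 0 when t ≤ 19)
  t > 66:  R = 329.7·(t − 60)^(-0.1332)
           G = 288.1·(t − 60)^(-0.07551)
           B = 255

0.869

At 5584 K (t = 55.84):
  G = 99.47·ln 55.84 − 161.1 = 99.47·4.0225 − 161.1 = 239.017.
At 13648 K (t = 136.48):
  G = 288.1·(136.48 − 60)^(-0.07551) = 288.1·76.48^(-0.07551) = 288.1·0.72073 = 207.643.
Gain = 207.643 / 239.017 = 0.8687 → 0.869.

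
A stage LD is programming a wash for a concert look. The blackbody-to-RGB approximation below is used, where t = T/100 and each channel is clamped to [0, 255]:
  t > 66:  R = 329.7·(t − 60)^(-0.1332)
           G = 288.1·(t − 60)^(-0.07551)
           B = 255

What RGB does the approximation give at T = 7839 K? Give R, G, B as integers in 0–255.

t = 7839/100 = 78.39; the t > 66 branch applies.
R = 329.7·(78.39 − 60)^(-0.1332) = 329.7·18.39^(-0.1332) = 329.7·0.67851 = 223.705.
G = 288.1·(78.39 − 60)^(-0.07551) = 288.1·18.39^(-0.07551) = 288.1·0.80262 = 231.236.
B = 255 by definition for t > 66.
Rounded: (224, 231, 255).

R=224, G=231, B=255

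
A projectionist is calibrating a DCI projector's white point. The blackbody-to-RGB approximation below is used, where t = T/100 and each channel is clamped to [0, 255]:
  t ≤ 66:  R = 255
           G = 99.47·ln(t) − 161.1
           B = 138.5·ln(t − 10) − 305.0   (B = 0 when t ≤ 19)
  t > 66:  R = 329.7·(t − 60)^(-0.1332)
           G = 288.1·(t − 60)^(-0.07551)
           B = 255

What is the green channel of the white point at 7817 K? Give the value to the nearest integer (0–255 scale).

231

t = 7817/100 = 78.17; the t > 66 branch applies.
G = 288.1·(78.17 − 60)^(-0.07551) = 288.1·18.17^(-0.07551) = 288.1·0.80335 = 231.446.
Rounded: 231.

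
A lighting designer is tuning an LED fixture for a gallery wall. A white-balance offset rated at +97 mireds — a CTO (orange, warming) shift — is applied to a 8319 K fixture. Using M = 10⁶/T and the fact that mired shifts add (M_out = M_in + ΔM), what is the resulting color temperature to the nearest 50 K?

M_in = 10⁶/8319 = 120.21 mireds.
M_out = 120.21 + (+97) = 217.21 mireds.
T_out = 10⁶/217.21 = 4603.9 K → 4600 K.

4600 K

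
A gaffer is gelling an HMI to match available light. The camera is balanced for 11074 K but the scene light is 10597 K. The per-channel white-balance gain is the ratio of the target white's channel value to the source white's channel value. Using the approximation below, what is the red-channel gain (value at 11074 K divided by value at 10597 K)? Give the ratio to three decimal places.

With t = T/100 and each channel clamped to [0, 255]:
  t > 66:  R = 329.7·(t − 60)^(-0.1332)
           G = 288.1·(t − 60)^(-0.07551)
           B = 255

At 10597 K (t = 105.97):
  R = 329.7·(105.97 − 60)^(-0.1332) = 329.7·45.97^(-0.1332) = 329.7·0.60056 = 198.006.
At 11074 K (t = 110.74):
  R = 329.7·(110.74 − 60)^(-0.1332) = 329.7·50.74^(-0.1332) = 329.7·0.59272 = 195.419.
Gain = 195.419 / 198.006 = 0.9869 → 0.987.

0.987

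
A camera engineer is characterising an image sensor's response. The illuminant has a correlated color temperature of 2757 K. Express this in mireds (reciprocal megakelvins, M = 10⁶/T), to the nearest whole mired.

363 mireds

M = 10⁶ / 2757 = 362.713 → 363 mireds.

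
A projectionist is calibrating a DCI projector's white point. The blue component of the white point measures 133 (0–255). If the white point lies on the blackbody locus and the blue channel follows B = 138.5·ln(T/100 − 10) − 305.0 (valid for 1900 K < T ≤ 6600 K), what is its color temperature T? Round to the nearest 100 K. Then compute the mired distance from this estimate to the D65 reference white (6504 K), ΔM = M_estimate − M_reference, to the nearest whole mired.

+140 mireds

ln(t − 10) = (133 + 305.0) / 138.5 = 3.1625.
t − 10 = e^3.1625 = 23.629, so t = 33.629.
T = 100·t = 3363 K → 3400 K to the nearest 100 K.
M_estimate = 10⁶/3400 = 294.12; M_reference = 10⁶/6504 = 153.75.
ΔM = 294.12 − 153.75 = 140.37 → +140 mireds.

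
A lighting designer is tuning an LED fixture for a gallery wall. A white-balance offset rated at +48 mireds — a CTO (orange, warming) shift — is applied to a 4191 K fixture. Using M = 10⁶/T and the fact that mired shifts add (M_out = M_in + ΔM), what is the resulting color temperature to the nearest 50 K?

3500 K

M_in = 10⁶/4191 = 238.61 mireds.
M_out = 238.61 + (+48) = 286.61 mireds.
T_out = 10⁶/286.61 = 3489.1 K → 3500 K.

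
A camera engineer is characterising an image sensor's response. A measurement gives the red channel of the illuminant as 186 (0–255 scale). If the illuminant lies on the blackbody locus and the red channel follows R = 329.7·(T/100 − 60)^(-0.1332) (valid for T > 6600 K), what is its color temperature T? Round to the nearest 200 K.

13400 K

(t − 60)^(-0.1332) = 186/329.7 = 0.56415.
t − 60 = 0.56415^(1/-0.1332) = 0.56415^(-7.508) = 73.521, so t = 133.521.
T = 100·t = 13352 K → 13400 K to the nearest 200 K.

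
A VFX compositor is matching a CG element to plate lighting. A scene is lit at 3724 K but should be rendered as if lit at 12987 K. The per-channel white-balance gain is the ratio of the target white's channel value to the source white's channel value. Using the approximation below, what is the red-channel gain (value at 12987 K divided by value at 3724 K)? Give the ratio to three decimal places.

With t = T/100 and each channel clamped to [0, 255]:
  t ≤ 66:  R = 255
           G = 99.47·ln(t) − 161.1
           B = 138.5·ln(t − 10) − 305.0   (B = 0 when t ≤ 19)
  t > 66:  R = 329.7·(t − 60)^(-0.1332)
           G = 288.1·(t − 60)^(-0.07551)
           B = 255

0.734

At 3724 K (t = 37.24):
  R = 255 by definition for t ≤ 66.
At 12987 K (t = 129.87):
  R = 329.7·(129.87 − 60)^(-0.1332) = 329.7·69.87^(-0.1332) = 329.7·0.56799 = 187.266.
Gain = 187.266 / 255.000 = 0.7344 → 0.734.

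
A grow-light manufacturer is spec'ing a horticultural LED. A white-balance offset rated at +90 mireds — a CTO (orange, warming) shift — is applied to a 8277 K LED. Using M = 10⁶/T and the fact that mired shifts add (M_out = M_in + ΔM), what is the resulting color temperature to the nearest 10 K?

4740 K

M_in = 10⁶/8277 = 120.82 mireds.
M_out = 120.82 + (+90) = 210.82 mireds.
T_out = 10⁶/210.82 = 4743.5 K → 4740 K.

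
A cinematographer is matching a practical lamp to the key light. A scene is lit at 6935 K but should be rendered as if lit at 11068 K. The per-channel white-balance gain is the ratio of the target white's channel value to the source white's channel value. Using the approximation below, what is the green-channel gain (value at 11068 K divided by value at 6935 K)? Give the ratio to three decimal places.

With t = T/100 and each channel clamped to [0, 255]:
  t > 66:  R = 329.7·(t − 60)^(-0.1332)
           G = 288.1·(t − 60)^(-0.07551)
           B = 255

0.880

At 6935 K (t = 69.35):
  G = 288.1·(69.35 − 60)^(-0.07551) = 288.1·9.35^(-0.07551) = 288.1·0.84468 = 243.353.
At 11068 K (t = 110.68):
  G = 288.1·(110.68 − 60)^(-0.07551) = 288.1·50.68^(-0.07551) = 288.1·0.74348 = 214.196.
Gain = 214.196 / 243.353 = 0.8802 → 0.880.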